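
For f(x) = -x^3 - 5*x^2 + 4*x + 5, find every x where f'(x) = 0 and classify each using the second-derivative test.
f'(x) = -3*x^2 - 10*x + 4

Solve f'(x) = 0:
  3*x^2 + 10*x - 4 = 0 has no rational roots; quadratic formula: x = (-10 ± √148)/6.
  ⇒ x = -sqrt(37)/3 - 5/3 ≈ -3.6943, -5/3 + sqrt(37)/3 ≈ 0.3609

f''(x) = -6*x - 10
Second-derivative test at each critical point:
  f''(-3.6943) = 12.1655 > 0 → local minimum
  f''(0.3609) = -12.1655 < 0 → local maximum

Critical points: x = -sqrt(37)/3 - 5/3 ≈ -3.6943 (local minimum); x = -5/3 + sqrt(37)/3 ≈ 0.3609 (local maximum)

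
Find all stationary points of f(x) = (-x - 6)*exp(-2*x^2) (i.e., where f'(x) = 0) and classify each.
f'(x) = (4*x*(x + 6) - 1)*exp(-2*x^2)

Solve f'(x) = 0:
  f'(x) = (4*x^2 + 24*x - 1)·exp(-2*x^2) and exp(-2*x^2) > 0 for every x, so f'(x) = 0 ⇔ 4*x^2 + 24*x - 1 = 0.
  4*x^2 + 24*x - 1 = 0 has no rational roots; quadratic formula: x = (-24 ± √592)/8.
  ⇒ x = -sqrt(37)/2 - 3 ≈ -6.0414, -3 + sqrt(37)/2 ≈ 0.0414

f''(x) = 4*(-4*x^2*(x + 6) + 3*x + 6)*exp(-2*x^2)
Second-derivative test at each critical point:
  f''(-6.0414) = -4.832e-31 < 0 → local maximum
  f''(0.0414) = 24.2479 > 0 → local minimum

Critical points: x = -sqrt(37)/2 - 3 ≈ -6.0414 (local maximum); x = -3 + sqrt(37)/2 ≈ 0.0414 (local minimum)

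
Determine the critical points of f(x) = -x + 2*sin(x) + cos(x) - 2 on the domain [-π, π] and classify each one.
f'(x) = -sin(x) + 2*cos(x) - 1

Solve f'(x) = 0 on [-π, π]:
  f'(x) = 0 ⇔ -sin(x) + 2*cos(x) = 1. Write the left side as R·cos(x + φ) with R = √(2² + 1²) = sqrt(5), cos φ = 2*sqrt(5)/5, sin φ = sqrt(5)/5; then cos(x + φ) = sqrt(5)/5. Solve for x and keep the solutions lying in [-π, π].
  ⇒ x = -pi/2 ≈ -1.5708, atan(3/4) ≈ 0.6435

f''(x) = -2*sin(x) - cos(x)
Second-derivative test at each critical point:
  f''(-1.5708) = 2 > 0 → local minimum
  f''(0.6435) = -2 < 0 → local maximum

Critical points: x = -pi/2 ≈ -1.5708 (local minimum); x = atan(3/4) ≈ 0.6435 (local maximum)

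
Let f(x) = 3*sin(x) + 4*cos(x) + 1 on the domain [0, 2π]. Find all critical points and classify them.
f'(x) = -4*sin(x) + 3*cos(x)

Solve f'(x) = 0 on [0, 2π]:
  f'(x) = 0 ⇔ 3*cos(x) = 4*sin(x) ⇔ tan(x) = 3/4, i.e. x = arctan(3/4) + nπ; keep the solutions lying in [0, 2π].
  ⇒ x = atan(3/4) ≈ 0.6435, atan(3/4) + pi ≈ 3.7851

f''(x) = -3*sin(x) - 4*cos(x)
Second-derivative test at each critical point:
  f''(0.6435) = -5 < 0 → local maximum
  f''(3.7851) = 5 > 0 → local minimum

Critical points: x = atan(3/4) ≈ 0.6435 (local maximum); x = atan(3/4) + pi ≈ 3.7851 (local minimum)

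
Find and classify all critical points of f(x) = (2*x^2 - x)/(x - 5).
f'(x) = (2*x^2 - 20*x + 5)/(x^2 - 10*x + 25)

Solve f'(x) = 0:
  f'(x) = (2*x^2 - 20*x + 5)/(x - 5)^2; the denominator is positive wherever f is defined, so f'(x) = 0 ⇔ 2*x^2 - 20*x + 5 = 0.
  2*x^2 - 20*x + 5 = 0 has no rational roots; quadratic formula: x = (20 ± √360)/4.
  ⇒ x = 5 - 3*sqrt(10)/2 ≈ 0.2566, 3*sqrt(10)/2 + 5 ≈ 9.7434

f''(x) = 90/(x^3 - 15*x^2 + 75*x - 125)
Second-derivative test at each critical point:
  f''(0.2566) = -0.8433 < 0 → local maximum
  f''(9.7434) = 0.8433 > 0 → local minimum

Critical points: x = 5 - 3*sqrt(10)/2 ≈ 0.2566 (local maximum); x = 3*sqrt(10)/2 + 5 ≈ 9.7434 (local minimum)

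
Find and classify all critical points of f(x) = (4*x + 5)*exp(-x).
f'(x) = (-4*x - 1)*exp(-x)

Solve f'(x) = 0:
  f'(x) = (-4*x - 1)·exp(-x) and exp(-x) > 0 for every x, so f'(x) = 0 ⇔ -4*x - 1 = 0.
  -4*x - 1 = 0.
  ⇒ x = -1/4

f''(x) = (4*x - 3)*exp(-x)
Second-derivative test at each critical point:
  f''(-1/4) = -5.1361 < 0 → local maximum

Critical points: x = -1/4 (local maximum)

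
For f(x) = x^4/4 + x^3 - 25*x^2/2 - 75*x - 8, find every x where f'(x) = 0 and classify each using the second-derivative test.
f'(x) = x^3 + 3*x^2 - 25*x - 75

Solve f'(x) = 0:
  Factor: x^3 + 3*x^2 - 25*x - 75 = (x - 5)*(x + 3)*(x + 5) = 0.
  ⇒ x = -5, -3, 5

f''(x) = 3*x^2 + 6*x - 25
Second-derivative test at each critical point:
  f''(-5) = 20 > 0 → local minimum
  f''(-3) = -16 < 0 → local maximum
  f''(5) = 80 > 0 → local minimum

Critical points: x = -5 (local minimum); x = -3 (local maximum); x = 5 (local minimum)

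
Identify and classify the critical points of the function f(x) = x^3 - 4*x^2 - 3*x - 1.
f'(x) = 3*x^2 - 8*x - 3

Solve f'(x) = 0:
  Factor: 3*x^2 - 8*x - 3 = (x - 3)*(3*x + 1) = 0.
  ⇒ x = -1/3, 3

f''(x) = 6*x - 8
Second-derivative test at each critical point:
  f''(-1/3) = -10 < 0 → local maximum
  f''(3) = 10 > 0 → local minimum

Critical points: x = -1/3 (local maximum); x = 3 (local minimum)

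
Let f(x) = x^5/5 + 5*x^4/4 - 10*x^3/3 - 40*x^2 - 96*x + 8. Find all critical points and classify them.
f'(x) = x^4 + 5*x^3 - 10*x^2 - 80*x - 96

Solve f'(x) = 0:
  Factor: x^4 + 5*x^3 - 10*x^2 - 80*x - 96 = (x - 4)*(x + 2)*(x + 3)*(x + 4) = 0.
  ⇒ x = -4, -3, -2, 4

f''(x) = 4*x^3 + 15*x^2 - 20*x - 80
Second-derivative test at each critical point:
  f''(-4) = -16 < 0 → local maximum
  f''(-3) = 7 > 0 → local minimum
  f''(-2) = -12 < 0 → local maximum
  f''(4) = 336 > 0 → local minimum

Critical points: x = -4 (local maximum); x = -3 (local minimum); x = -2 (local maximum); x = 4 (local minimum)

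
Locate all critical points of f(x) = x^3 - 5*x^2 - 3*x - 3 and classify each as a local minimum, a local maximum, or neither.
f'(x) = 3*x^2 - 10*x - 3

Solve f'(x) = 0:
  3*x^2 - 10*x - 3 = 0 has no rational roots; quadratic formula: x = (10 ± √136)/6.
  ⇒ x = 5/3 - sqrt(34)/3 ≈ -0.2770, 5/3 + sqrt(34)/3 ≈ 3.6103

f''(x) = 6*x - 10
Second-derivative test at each critical point:
  f''(-0.2770) = -11.6619 < 0 → local maximum
  f''(3.6103) = 11.6619 > 0 → local minimum

Critical points: x = 5/3 - sqrt(34)/3 ≈ -0.2770 (local maximum); x = 5/3 + sqrt(34)/3 ≈ 3.6103 (local minimum)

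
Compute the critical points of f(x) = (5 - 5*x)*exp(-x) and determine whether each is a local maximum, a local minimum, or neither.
f'(x) = 5*(x - 2)*exp(-x)

Solve f'(x) = 0:
  f'(x) = (5*x - 10)·exp(-x) and exp(-x) > 0 for every x, so f'(x) = 0 ⇔ 5*x - 10 = 0.
  Factor: 5*x - 10 = 5*(x - 2) = 0.
  ⇒ x = 2

f''(x) = 5*(3 - x)*exp(-x)
Second-derivative test at each critical point:
  f''(2) = 0.6767 > 0 → local minimum

Critical points: x = 2 (local minimum)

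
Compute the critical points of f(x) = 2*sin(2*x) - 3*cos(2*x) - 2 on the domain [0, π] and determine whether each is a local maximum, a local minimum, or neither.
f'(x) = 6*sin(2*x) + 4*cos(2*x)

Solve f'(x) = 0 on [0, π]:
  f'(x) = 0 ⇔ 2*cos(2*x) = -3*sin(2*x) ⇔ tan(2*x) = -2/3, i.e. 2*x = arctan(-2/3) + nπ; keep the solutions lying in [0, π].
  ⇒ x = -atan(2/3)/2 + pi/2 ≈ 1.2768, pi - atan(2/3)/2 ≈ 2.8476

f''(x) = -8*sin(2*x) + 12*cos(2*x)
Second-derivative test at each critical point:
  f''(1.2768) = -14.4222 < 0 → local maximum
  f''(2.8476) = 14.4222 > 0 → local minimum

Critical points: x = -atan(2/3)/2 + pi/2 ≈ 1.2768 (local maximum); x = pi - atan(2/3)/2 ≈ 2.8476 (local minimum)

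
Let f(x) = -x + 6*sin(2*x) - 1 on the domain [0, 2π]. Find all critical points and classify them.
f'(x) = 12*cos(2*x) - 1

Solve f'(x) = 0 on [0, 2π]:
  f'(x) = 0 ⇔ cos(2*x) = 1/12, i.e. 2*x = ±arccos(1/12) + 2nπ; keep the solutions lying in [0, 2π].
  ⇒ x = acos(1/12)/2 ≈ 0.7437, pi - acos(1/12)/2 ≈ 2.3979, acos(1/12)/2 + pi ≈ 3.8853, -acos(1/12)/2 + 2*pi ≈ 5.5395

f''(x) = -24*sin(2*x)
Second-derivative test at each critical point:
  f''(0.7437) = -23.9165 < 0 → local maximum
  f''(2.3979) = 23.9165 > 0 → local minimum
  f''(3.8853) = -23.9165 < 0 → local maximum
  f''(5.5395) = 23.9165 > 0 → local minimum

Critical points: x = acos(1/12)/2 ≈ 0.7437 (local maximum); x = pi - acos(1/12)/2 ≈ 2.3979 (local minimum); x = acos(1/12)/2 + pi ≈ 3.8853 (local maximum); x = -acos(1/12)/2 + 2*pi ≈ 5.5395 (local minimum)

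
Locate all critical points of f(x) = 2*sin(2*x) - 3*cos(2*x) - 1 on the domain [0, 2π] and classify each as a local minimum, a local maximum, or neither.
f'(x) = 6*sin(2*x) + 4*cos(2*x)

Solve f'(x) = 0 on [0, 2π]:
  f'(x) = 0 ⇔ 2*cos(2*x) = -3*sin(2*x) ⇔ tan(2*x) = -2/3, i.e. 2*x = arctan(-2/3) + nπ; keep the solutions lying in [0, 2π].
  ⇒ x = -atan(2/3)/2 + pi/2 ≈ 1.2768, pi - atan(2/3)/2 ≈ 2.8476, -atan(2/3)/2 + 3*pi/2 ≈ 4.4184, -atan(2/3)/2 + 2*pi ≈ 5.9892

f''(x) = -8*sin(2*x) + 12*cos(2*x)
Second-derivative test at each critical point:
  f''(1.2768) = -14.4222 < 0 → local maximum
  f''(2.8476) = 14.4222 > 0 → local minimum
  f''(4.4184) = -14.4222 < 0 → local maximum
  f''(5.9892) = 14.4222 > 0 → local minimum

Critical points: x = -atan(2/3)/2 + pi/2 ≈ 1.2768 (local maximum); x = pi - atan(2/3)/2 ≈ 2.8476 (local minimum); x = -atan(2/3)/2 + 3*pi/2 ≈ 4.4184 (local maximum); x = -atan(2/3)/2 + 2*pi ≈ 5.9892 (local minimum)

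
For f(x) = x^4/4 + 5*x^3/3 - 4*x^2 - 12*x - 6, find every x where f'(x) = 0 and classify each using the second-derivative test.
f'(x) = x^3 + 5*x^2 - 8*x - 12

Solve f'(x) = 0:
  Factor: x^3 + 5*x^2 - 8*x - 12 = (x - 2)*(x + 1)*(x + 6) = 0.
  ⇒ x = -6, -1, 2

f''(x) = 3*x^2 + 10*x - 8
Second-derivative test at each critical point:
  f''(-6) = 40 > 0 → local minimum
  f''(-1) = -15 < 0 → local maximum
  f''(2) = 24 > 0 → local minimum

Critical points: x = -6 (local minimum); x = -1 (local maximum); x = 2 (local minimum)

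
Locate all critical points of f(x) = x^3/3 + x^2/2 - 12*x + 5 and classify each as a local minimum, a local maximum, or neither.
f'(x) = x^2 + x - 12

Solve f'(x) = 0:
  Factor: x^2 + x - 12 = (x - 3)*(x + 4) = 0.
  ⇒ x = -4, 3

f''(x) = 2*x + 1
Second-derivative test at each critical point:
  f''(-4) = -7 < 0 → local maximum
  f''(3) = 7 > 0 → local minimum

Critical points: x = -4 (local maximum); x = 3 (local minimum)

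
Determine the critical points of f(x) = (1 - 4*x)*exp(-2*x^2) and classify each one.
f'(x) = 4*(x*(4*x - 1) - 1)*exp(-2*x^2)

Solve f'(x) = 0:
  f'(x) = (16*x^2 - 4*x - 4)·exp(-2*x^2) and exp(-2*x^2) > 0 for every x, so f'(x) = 0 ⇔ 16*x^2 - 4*x - 4 = 0.
  Factor: 16*x^2 - 4*x - 4 = 4*(4*x^2 - x - 1); 4*x^2 - x - 1 = 0 has no rational roots; quadratic formula: x = (1 ± √17)/8.
  ⇒ x = 1/8 - sqrt(17)/8 ≈ -0.3904, 1/8 + sqrt(17)/8 ≈ 0.6404

f''(x) = 4*(4*x^2*(1 - 4*x) + 12*x - 1)*exp(-2*x^2)
Second-derivative test at each critical point:
  f''(-0.3904) = -12.1593 < 0 → local maximum
  f''(0.6404) = 7.2624 > 0 → local minimum

Critical points: x = 1/8 - sqrt(17)/8 ≈ -0.3904 (local maximum); x = 1/8 + sqrt(17)/8 ≈ 0.6404 (local minimum)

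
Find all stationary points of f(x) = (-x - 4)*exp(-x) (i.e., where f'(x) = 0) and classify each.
f'(x) = (x + 3)*exp(-x)

Solve f'(x) = 0:
  f'(x) = (x + 3)·exp(-x) and exp(-x) > 0 for every x, so f'(x) = 0 ⇔ x + 3 = 0.
  x + 3 = 0.
  ⇒ x = -3

f''(x) = (-x - 2)*exp(-x)
Second-derivative test at each critical point:
  f''(-3) = 20.0855 > 0 → local minimum

Critical points: x = -3 (local minimum)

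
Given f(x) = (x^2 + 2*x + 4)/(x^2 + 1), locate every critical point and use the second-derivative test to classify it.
f'(x) = 2*(-x^2 - 3*x + 1)/(x^4 + 2*x^2 + 1)

Solve f'(x) = 0:
  f'(x) = -2*(x^2 + 3*x - 1)/(x^2 + 1)^2; the denominator is positive wherever f is defined, so f'(x) = 0 ⇔ -2*x^2 - 6*x + 2 = 0.
  Factor: -2*x^2 - 6*x + 2 = -2*(x^2 + 3*x - 1); x^2 + 3*x - 1 = 0 has no rational roots; quadratic formula: x = (-3 ± √13)/2.
  ⇒ x = -sqrt(13)/2 - 3/2 ≈ -3.3028, -3/2 + sqrt(13)/2 ≈ 0.3028

f''(x) = 2*(2*x^3 + 9*x^2 - 6*x - 3)/(x^6 + 3*x^4 + 3*x^2 + 1)
Second-derivative test at each critical point:
  f''(-3.3028) = 0.0509 > 0 → local minimum
  f''(0.3028) = -6.0509 < 0 → local maximum

Critical points: x = -sqrt(13)/2 - 3/2 ≈ -3.3028 (local minimum); x = -3/2 + sqrt(13)/2 ≈ 0.3028 (local maximum)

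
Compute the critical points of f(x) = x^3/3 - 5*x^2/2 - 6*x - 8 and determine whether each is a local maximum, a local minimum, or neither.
f'(x) = x^2 - 5*x - 6

Solve f'(x) = 0:
  Factor: x^2 - 5*x - 6 = (x - 6)*(x + 1) = 0.
  ⇒ x = -1, 6

f''(x) = 2*x - 5
Second-derivative test at each critical point:
  f''(-1) = -7 < 0 → local maximum
  f''(6) = 7 > 0 → local minimum

Critical points: x = -1 (local maximum); x = 6 (local minimum)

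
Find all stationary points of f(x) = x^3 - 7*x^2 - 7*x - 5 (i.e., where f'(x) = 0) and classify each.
f'(x) = 3*x^2 - 14*x - 7

Solve f'(x) = 0:
  3*x^2 - 14*x - 7 = 0 has no rational roots; quadratic formula: x = (14 ± √280)/6.
  ⇒ x = 7/3 - sqrt(70)/3 ≈ -0.4555, 7/3 + sqrt(70)/3 ≈ 5.1222

f''(x) = 6*x - 14
Second-derivative test at each critical point:
  f''(-0.4555) = -16.7332 < 0 → local maximum
  f''(5.1222) = 16.7332 > 0 → local minimum

Critical points: x = 7/3 - sqrt(70)/3 ≈ -0.4555 (local maximum); x = 7/3 + sqrt(70)/3 ≈ 5.1222 (local minimum)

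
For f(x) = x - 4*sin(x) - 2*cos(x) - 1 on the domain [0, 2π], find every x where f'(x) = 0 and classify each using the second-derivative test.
f'(x) = 2*sin(x) - 4*cos(x) + 1

Solve f'(x) = 0 on [0, 2π]:
  f'(x) = 0 ⇔ 2*sin(x) - 4*cos(x) = -1. Write the left side as R·cos(x + φ) with R = √((-4)² + (-2)²) = 2*sqrt(5), cos φ = -2*sqrt(5)/5, sin φ = -sqrt(5)/5; then cos(x + φ) = -sqrt(5)/10. Solve for x and keep the solutions lying in [0, 2π].
  ⇒ x = atan((-1 + 2*sqrt(19))/(2 + sqrt(19))) ≈ 0.8816, atan((-2*sqrt(19) - 1)/(2 - sqrt(19))) + pi ≈ 4.4743

f''(x) = 4*sin(x) + 2*cos(x)
Second-derivative test at each critical point:
  f''(0.8816) = 4.3589 > 0 → local minimum
  f''(4.4743) = -4.3589 < 0 → local maximum

Critical points: x = atan((-1 + 2*sqrt(19))/(2 + sqrt(19))) ≈ 0.8816 (local minimum); x = atan((-2*sqrt(19) - 1)/(2 - sqrt(19))) + pi ≈ 4.4743 (local maximum)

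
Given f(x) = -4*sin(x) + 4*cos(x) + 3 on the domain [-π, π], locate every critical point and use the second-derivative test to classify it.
f'(x) = -4*sqrt(2)*sin(x + pi/4)

Solve f'(x) = 0 on [-π, π]:
  f'(x) = 0 ⇔ -4*cos(x) = 4*sin(x) ⇔ tan(x) = -1, i.e. x = arctan(-1) + nπ; keep the solutions lying in [-π, π].
  ⇒ x = -pi/4 ≈ -0.7854, 3*pi/4 ≈ 2.3562

f''(x) = -4*sqrt(2)*cos(x + pi/4)
Second-derivative test at each critical point:
  f''(-0.7854) = -5.6569 < 0 → local maximum
  f''(2.3562) = 5.6569 > 0 → local minimum

Critical points: x = -pi/4 ≈ -0.7854 (local maximum); x = 3*pi/4 ≈ 2.3562 (local minimum)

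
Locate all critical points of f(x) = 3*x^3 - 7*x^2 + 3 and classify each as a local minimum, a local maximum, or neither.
f'(x) = x*(9*x - 14)

Solve f'(x) = 0:
  Factor: 9*x^2 - 14*x = x*(9*x - 14) = 0.
  ⇒ x = 0, 14/9

f''(x) = 18*x - 14
Second-derivative test at each critical point:
  f''(0) = -14 < 0 → local maximum
  f''(14/9) = 14 > 0 → local minimum

Critical points: x = 0 (local maximum); x = 14/9 (local minimum)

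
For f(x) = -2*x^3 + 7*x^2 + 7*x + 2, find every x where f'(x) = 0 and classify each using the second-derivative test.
f'(x) = -6*x^2 + 14*x + 7

Solve f'(x) = 0:
  6*x^2 - 14*x - 7 = 0 has no rational roots; quadratic formula: x = (14 ± √364)/12.
  ⇒ x = 7/6 - sqrt(91)/6 ≈ -0.4232, 7/6 + sqrt(91)/6 ≈ 2.7566

f''(x) = 14 - 12*x
Second-derivative test at each critical point:
  f''(-0.4232) = 19.0788 > 0 → local minimum
  f''(2.7566) = -19.0788 < 0 → local maximum

Critical points: x = 7/6 - sqrt(91)/6 ≈ -0.4232 (local minimum); x = 7/6 + sqrt(91)/6 ≈ 2.7566 (local maximum)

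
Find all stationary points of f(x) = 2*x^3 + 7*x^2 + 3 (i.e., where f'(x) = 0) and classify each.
f'(x) = 2*x*(3*x + 7)

Solve f'(x) = 0:
  Factor: 6*x^2 + 14*x = 2*x*(3*x + 7) = 0.
  ⇒ x = -7/3, 0

f''(x) = 12*x + 14
Second-derivative test at each critical point:
  f''(-7/3) = -14 < 0 → local maximum
  f''(0) = 14 > 0 → local minimum

Critical points: x = -7/3 (local maximum); x = 0 (local minimum)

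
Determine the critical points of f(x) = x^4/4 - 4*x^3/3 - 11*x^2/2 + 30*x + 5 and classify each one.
f'(x) = x^3 - 4*x^2 - 11*x + 30

Solve f'(x) = 0:
  Factor: x^3 - 4*x^2 - 11*x + 30 = (x - 5)*(x - 2)*(x + 3) = 0.
  ⇒ x = -3, 2, 5

f''(x) = 3*x^2 - 8*x - 11
Second-derivative test at each critical point:
  f''(-3) = 40 > 0 → local minimum
  f''(2) = -15 < 0 → local maximum
  f''(5) = 24 > 0 → local minimum

Critical points: x = -3 (local minimum); x = 2 (local maximum); x = 5 (local minimum)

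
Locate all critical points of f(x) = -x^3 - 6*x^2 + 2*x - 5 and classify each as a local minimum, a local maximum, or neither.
f'(x) = -3*x^2 - 12*x + 2

Solve f'(x) = 0:
  3*x^2 + 12*x - 2 = 0 has no rational roots; quadratic formula: x = (-12 ± √168)/6.
  ⇒ x = -sqrt(42)/3 - 2 ≈ -4.1602, -2 + sqrt(42)/3 ≈ 0.1602

f''(x) = -6*x - 12
Second-derivative test at each critical point:
  f''(-4.1602) = 12.9615 > 0 → local minimum
  f''(0.1602) = -12.9615 < 0 → local maximum

Critical points: x = -sqrt(42)/3 - 2 ≈ -4.1602 (local minimum); x = -2 + sqrt(42)/3 ≈ 0.1602 (local maximum)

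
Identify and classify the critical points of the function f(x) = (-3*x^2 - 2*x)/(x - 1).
f'(x) = (-3*x^2 + 6*x + 2)/(x^2 - 2*x + 1)

Solve f'(x) = 0:
  f'(x) = -(3*x^2 - 6*x - 2)/(x - 1)^2; the denominator is positive wherever f is defined, so f'(x) = 0 ⇔ -3*x^2 + 6*x + 2 = 0.
  3*x^2 - 6*x - 2 = 0 has no rational roots; quadratic formula: x = (6 ± √60)/6.
  ⇒ x = 1 - sqrt(15)/3 ≈ -0.2910, 1 + sqrt(15)/3 ≈ 2.2910

f''(x) = -10/(x^3 - 3*x^2 + 3*x - 1)
Second-derivative test at each critical point:
  f''(-0.2910) = 4.6476 > 0 → local minimum
  f''(2.2910) = -4.6476 < 0 → local maximum

Critical points: x = 1 - sqrt(15)/3 ≈ -0.2910 (local minimum); x = 1 + sqrt(15)/3 ≈ 2.2910 (local maximum)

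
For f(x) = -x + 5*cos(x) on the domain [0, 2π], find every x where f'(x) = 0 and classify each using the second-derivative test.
f'(x) = -5*sin(x) - 1

Solve f'(x) = 0 on [0, 2π]:
  f'(x) = 0 ⇔ sin(x) = -1/5, i.e. x = arcsin(-1/5) + 2nπ or x = π − arcsin(-1/5) + 2nπ; keep the solutions lying in [0, 2π].
  ⇒ x = asin(1/5) + pi ≈ 3.3430, -asin(1/5) + 2*pi ≈ 6.0818

f''(x) = -5*cos(x)
Second-derivative test at each critical point:
  f''(3.3430) = 4.8990 > 0 → local minimum
  f''(6.0818) = -4.8990 < 0 → local maximum

Critical points: x = asin(1/5) + pi ≈ 3.3430 (local minimum); x = -asin(1/5) + 2*pi ≈ 6.0818 (local maximum)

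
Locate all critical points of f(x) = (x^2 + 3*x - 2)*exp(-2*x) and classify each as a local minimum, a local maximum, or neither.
f'(x) = (-2*x^2 - 4*x + 7)*exp(-2*x)

Solve f'(x) = 0:
  f'(x) = (-2*x^2 - 4*x + 7)·exp(-2*x) and exp(-2*x) > 0 for every x, so f'(x) = 0 ⇔ -2*x^2 - 4*x + 7 = 0.
  2*x^2 + 4*x - 7 = 0 has no rational roots; quadratic formula: x = (-4 ± √72)/4.
  ⇒ x = -3*sqrt(2)/2 - 1 ≈ -3.1213, -1 + 3*sqrt(2)/2 ≈ 1.1213

f''(x) = 2*(2*x^2 + 2*x - 9)*exp(-2*x)
Second-derivative test at each critical point:
  f''(-3.1213) = 4363.2556 > 0 → local minimum
  f''(1.1213) = -0.9009 < 0 → local maximum

Critical points: x = -3*sqrt(2)/2 - 1 ≈ -3.1213 (local minimum); x = -1 + 3*sqrt(2)/2 ≈ 1.1213 (local maximum)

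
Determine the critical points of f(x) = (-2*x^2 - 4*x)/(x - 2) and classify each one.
f'(x) = 2*(-x^2 + 4*x + 4)/(x^2 - 4*x + 4)

Solve f'(x) = 0:
  f'(x) = -2*(x^2 - 4*x - 4)/(x - 2)^2; the denominator is positive wherever f is defined, so f'(x) = 0 ⇔ -2*x^2 + 8*x + 8 = 0.
  Factor: -2*x^2 + 8*x + 8 = -2*(x^2 - 4*x - 4); x^2 - 4*x - 4 = 0 has no rational roots; quadratic formula: x = (4 ± √32)/2.
  ⇒ x = 2 - 2*sqrt(2) ≈ -0.8284, 2 + 2*sqrt(2) ≈ 4.8284

f''(x) = -32/(x^3 - 6*x^2 + 12*x - 8)
Second-derivative test at each critical point:
  f''(-0.8284) = 1.4142 > 0 → local minimum
  f''(4.8284) = -1.4142 < 0 → local maximum

Critical points: x = 2 - 2*sqrt(2) ≈ -0.8284 (local minimum); x = 2 + 2*sqrt(2) ≈ 4.8284 (local maximum)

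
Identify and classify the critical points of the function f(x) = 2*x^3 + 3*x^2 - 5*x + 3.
f'(x) = 6*x^2 + 6*x - 5

Solve f'(x) = 0:
  6*x^2 + 6*x - 5 = 0 has no rational roots; quadratic formula: x = (-6 ± √156)/12.
  ⇒ x = -sqrt(39)/6 - 1/2 ≈ -1.5408, -1/2 + sqrt(39)/6 ≈ 0.5408

f''(x) = 12*x + 6
Second-derivative test at each critical point:
  f''(-1.5408) = -12.4900 < 0 → local maximum
  f''(0.5408) = 12.4900 > 0 → local minimum

Critical points: x = -sqrt(39)/6 - 1/2 ≈ -1.5408 (local maximum); x = -1/2 + sqrt(39)/6 ≈ 0.5408 (local minimum)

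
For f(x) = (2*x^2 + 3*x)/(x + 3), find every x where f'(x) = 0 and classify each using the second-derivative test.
f'(x) = (2*x^2 + 12*x + 9)/(x^2 + 6*x + 9)

Solve f'(x) = 0:
  f'(x) = (2*x^2 + 12*x + 9)/(x + 3)^2; the denominator is positive wherever f is defined, so f'(x) = 0 ⇔ 2*x^2 + 12*x + 9 = 0.
  2*x^2 + 12*x + 9 = 0 has no rational roots; quadratic formula: x = (-12 ± √72)/4.
  ⇒ x = -3 - 3*sqrt(2)/2 ≈ -5.1213, -3 + 3*sqrt(2)/2 ≈ -0.8787

f''(x) = 18/(x^3 + 9*x^2 + 27*x + 27)
Second-derivative test at each critical point:
  f''(-5.1213) = -1.8856 < 0 → local maximum
  f''(-0.8787) = 1.8856 > 0 → local minimum

Critical points: x = -3 - 3*sqrt(2)/2 ≈ -5.1213 (local maximum); x = -3 + 3*sqrt(2)/2 ≈ -0.8787 (local minimum)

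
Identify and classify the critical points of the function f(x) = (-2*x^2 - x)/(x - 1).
f'(x) = (-2*x^2 + 4*x + 1)/(x^2 - 2*x + 1)

Solve f'(x) = 0:
  f'(x) = -(2*x^2 - 4*x - 1)/(x - 1)^2; the denominator is positive wherever f is defined, so f'(x) = 0 ⇔ -2*x^2 + 4*x + 1 = 0.
  2*x^2 - 4*x - 1 = 0 has no rational roots; quadratic formula: x = (4 ± √24)/4.
  ⇒ x = 1 - sqrt(6)/2 ≈ -0.2247, 1 + sqrt(6)/2 ≈ 2.2247

f''(x) = -6/(x^3 - 3*x^2 + 3*x - 1)
Second-derivative test at each critical point:
  f''(-0.2247) = 3.2660 > 0 → local minimum
  f''(2.2247) = -3.2660 < 0 → local maximum

Critical points: x = 1 - sqrt(6)/2 ≈ -0.2247 (local minimum); x = 1 + sqrt(6)/2 ≈ 2.2247 (local maximum)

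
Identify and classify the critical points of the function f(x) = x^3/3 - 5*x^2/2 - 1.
f'(x) = x*(x - 5)

Solve f'(x) = 0:
  Factor: x^2 - 5*x = x*(x - 5) = 0.
  ⇒ x = 0, 5

f''(x) = 2*x - 5
Second-derivative test at each critical point:
  f''(0) = -5 < 0 → local maximum
  f''(5) = 5 > 0 → local minimum

Critical points: x = 0 (local maximum); x = 5 (local minimum)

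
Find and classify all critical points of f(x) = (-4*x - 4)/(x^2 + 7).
f'(x) = 4*(-x^2 + 2*x*(x + 1) - 7)/(x^2 + 7)^2

Solve f'(x) = 0:
  f'(x) = 4*(x^2 + 2*x - 7)/(x^2 + 7)^2; the denominator is positive wherever f is defined, so f'(x) = 0 ⇔ 4*x^2 + 8*x - 28 = 0.
  Factor: 4*x^2 + 8*x - 28 = 4*(x^2 + 2*x - 7); x^2 + 2*x - 7 = 0 has no rational roots; quadratic formula: x = (-2 ± √32)/2.
  ⇒ x = -2*sqrt(2) - 1 ≈ -3.8284, -1 + 2*sqrt(2) ≈ 1.8284

f''(x) = 8*(-4*x^2*(x + 1) + (3*x + 1)*(x^2 + 7))/(x^2 + 7)^3
Second-derivative test at each critical point:
  f''(-3.8284) = -0.0482 < 0 → local maximum
  f''(1.8284) = 0.2115 > 0 → local minimum

Critical points: x = -2*sqrt(2) - 1 ≈ -3.8284 (local maximum); x = -1 + 2*sqrt(2) ≈ 1.8284 (local minimum)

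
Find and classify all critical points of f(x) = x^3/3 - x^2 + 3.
f'(x) = x*(x - 2)

Solve f'(x) = 0:
  Factor: x^2 - 2*x = x*(x - 2) = 0.
  ⇒ x = 0, 2

f''(x) = 2*x - 2
Second-derivative test at each critical point:
  f''(0) = -2 < 0 → local maximum
  f''(2) = 2 > 0 → local minimum

Critical points: x = 0 (local maximum); x = 2 (local minimum)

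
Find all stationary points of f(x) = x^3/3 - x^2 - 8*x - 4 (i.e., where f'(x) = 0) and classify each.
f'(x) = x^2 - 2*x - 8

Solve f'(x) = 0:
  Factor: x^2 - 2*x - 8 = (x - 4)*(x + 2) = 0.
  ⇒ x = -2, 4

f''(x) = 2*x - 2
Second-derivative test at each critical point:
  f''(-2) = -6 < 0 → local maximum
  f''(4) = 6 > 0 → local minimum

Critical points: x = -2 (local maximum); x = 4 (local minimum)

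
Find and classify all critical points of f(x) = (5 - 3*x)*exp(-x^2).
f'(x) = (2*x*(3*x - 5) - 3)*exp(-x^2)

Solve f'(x) = 0:
  f'(x) = (6*x^2 - 10*x - 3)·exp(-x^2) and exp(-x^2) > 0 for every x, so f'(x) = 0 ⇔ 6*x^2 - 10*x - 3 = 0.
  6*x^2 - 10*x - 3 = 0 has no rational roots; quadratic formula: x = (10 ± √172)/12.
  ⇒ x = 5/6 - sqrt(43)/6 ≈ -0.2596, 5/6 + sqrt(43)/6 ≈ 1.9262

f''(x) = 2*(2*x^2*(5 - 3*x) + 9*x - 5)*exp(-x^2)
Second-derivative test at each critical point:
  f''(-0.2596) = -12.2603 < 0 → local maximum
  f''(1.9262) = 0.3209 > 0 → local minimum

Critical points: x = 5/6 - sqrt(43)/6 ≈ -0.2596 (local maximum); x = 5/6 + sqrt(43)/6 ≈ 1.9262 (local minimum)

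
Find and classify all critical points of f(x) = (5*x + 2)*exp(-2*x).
f'(x) = (1 - 10*x)*exp(-2*x)

Solve f'(x) = 0:
  f'(x) = (1 - 10*x)·exp(-2*x) and exp(-2*x) > 0 for every x, so f'(x) = 0 ⇔ 1 - 10*x = 0.
  1 - 10*x = 0.
  ⇒ x = 1/10

f''(x) = 4*(5*x - 3)*exp(-2*x)
Second-derivative test at each critical point:
  f''(1/10) = -8.1873 < 0 → local maximum

Critical points: x = 1/10 (local maximum)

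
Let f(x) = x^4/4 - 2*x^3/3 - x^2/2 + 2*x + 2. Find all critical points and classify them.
f'(x) = x^3 - 2*x^2 - x + 2

Solve f'(x) = 0:
  Factor: x^3 - 2*x^2 - x + 2 = (x - 2)*(x - 1)*(x + 1) = 0.
  ⇒ x = -1, 1, 2

f''(x) = 3*x^2 - 4*x - 1
Second-derivative test at each critical point:
  f''(-1) = 6 > 0 → local minimum
  f''(1) = -2 < 0 → local maximum
  f''(2) = 3 > 0 → local minimum

Critical points: x = -1 (local minimum); x = 1 (local maximum); x = 2 (local minimum)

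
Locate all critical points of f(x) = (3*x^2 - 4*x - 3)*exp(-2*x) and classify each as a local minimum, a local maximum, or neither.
f'(x) = 2*(-3*x^2 + 7*x + 1)*exp(-2*x)

Solve f'(x) = 0:
  f'(x) = (-6*x^2 + 14*x + 2)·exp(-2*x) and exp(-2*x) > 0 for every x, so f'(x) = 0 ⇔ -6*x^2 + 14*x + 2 = 0.
  Factor: -6*x^2 + 14*x + 2 = -2*(3*x^2 - 7*x - 1); 3*x^2 - 7*x - 1 = 0 has no rational roots; quadratic formula: x = (7 ± √61)/6.
  ⇒ x = 7/6 - sqrt(61)/6 ≈ -0.1350, 7/6 + sqrt(61)/6 ≈ 2.4684

f''(x) = 2*(6*x^2 - 20*x + 5)*exp(-2*x)
Second-derivative test at each critical point:
  f''(-0.1350) = 20.4640 > 0 → local minimum
  f''(2.4684) = -0.1121 < 0 → local maximum

Critical points: x = 7/6 - sqrt(61)/6 ≈ -0.1350 (local minimum); x = 7/6 + sqrt(61)/6 ≈ 2.4684 (local maximum)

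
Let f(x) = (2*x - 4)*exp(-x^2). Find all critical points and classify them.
f'(x) = 2*(-2*x*(x - 2) + 1)*exp(-x^2)

Solve f'(x) = 0:
  f'(x) = (-4*x^2 + 8*x + 2)·exp(-x^2) and exp(-x^2) > 0 for every x, so f'(x) = 0 ⇔ -4*x^2 + 8*x + 2 = 0.
  Factor: -4*x^2 + 8*x + 2 = -2*(2*x^2 - 4*x - 1); 2*x^2 - 4*x - 1 = 0 has no rational roots; quadratic formula: x = (4 ± √24)/4.
  ⇒ x = 1 - sqrt(6)/2 ≈ -0.2247, 1 + sqrt(6)/2 ≈ 2.2247

f''(x) = 4*(2*x^2*(x - 2) - 3*x + 2)*exp(-x^2)
Second-derivative test at each critical point:
  f''(-0.2247) = 9.3154 > 0 → local minimum
  f''(2.2247) = -0.0694 < 0 → local maximum

Critical points: x = 1 - sqrt(6)/2 ≈ -0.2247 (local minimum); x = 1 + sqrt(6)/2 ≈ 2.2247 (local maximum)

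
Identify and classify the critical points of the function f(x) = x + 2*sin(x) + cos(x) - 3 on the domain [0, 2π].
f'(x) = -sin(x) + 2*cos(x) + 1

Solve f'(x) = 0 on [0, 2π]:
  f'(x) = 0 ⇔ -sin(x) + 2*cos(x) = -1. Write the left side as R·cos(x + φ) with R = √(2² + 1²) = sqrt(5), cos φ = 2*sqrt(5)/5, sin φ = sqrt(5)/5; then cos(x + φ) = -sqrt(5)/5. Solve for x and keep the solutions lying in [0, 2π].
  ⇒ x = pi/2 ≈ 1.5708, atan(3/4) + pi ≈ 3.7851

f''(x) = -2*sin(x) - cos(x)
Second-derivative test at each critical point:
  f''(1.5708) = -2 < 0 → local maximum
  f''(3.7851) = 2 > 0 → local minimum

Critical points: x = pi/2 ≈ 1.5708 (local maximum); x = atan(3/4) + pi ≈ 3.7851 (local minimum)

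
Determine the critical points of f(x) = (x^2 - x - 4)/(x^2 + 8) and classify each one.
f'(x) = (x^2 + 24*x - 8)/(x^4 + 16*x^2 + 64)

Solve f'(x) = 0:
  f'(x) = (x^2 + 24*x - 8)/(x^2 + 8)^2; the denominator is positive wherever f is defined, so f'(x) = 0 ⇔ x^2 + 24*x - 8 = 0.
  x^2 + 24*x - 8 = 0 has no rational roots; quadratic formula: x = (-24 ± √608)/2.
  ⇒ x = -2*sqrt(38) - 12 ≈ -24.3288, -12 + 2*sqrt(38) ≈ 0.3288

f''(x) = 2*(-x^3 - 36*x^2 + 24*x + 96)/(x^6 + 24*x^4 + 192*x^2 + 512)
Second-derivative test at each critical point:
  f''(-24.3288) = -6.852e-05 < 0 → local maximum
  f''(0.3288) = 0.3751 > 0 → local minimum

Critical points: x = -2*sqrt(38) - 12 ≈ -24.3288 (local maximum); x = -12 + 2*sqrt(38) ≈ 0.3288 (local minimum)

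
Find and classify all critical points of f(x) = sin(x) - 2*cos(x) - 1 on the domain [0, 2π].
f'(x) = 2*sin(x) + cos(x)

Solve f'(x) = 0 on [0, 2π]:
  f'(x) = 0 ⇔ cos(x) = -2*sin(x) ⇔ tan(x) = -1/2, i.e. x = arctan(-1/2) + nπ; keep the solutions lying in [0, 2π].
  ⇒ x = pi - atan(1/2) ≈ 2.6779, -atan(1/2) + 2*pi ≈ 5.8195

f''(x) = -sin(x) + 2*cos(x)
Second-derivative test at each critical point:
  f''(2.6779) = -2.2361 < 0 → local maximum
  f''(5.8195) = 2.2361 > 0 → local minimum

Critical points: x = pi - atan(1/2) ≈ 2.6779 (local maximum); x = -atan(1/2) + 2*pi ≈ 5.8195 (local minimum)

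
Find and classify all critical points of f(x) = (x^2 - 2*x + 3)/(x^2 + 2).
f'(x) = 2*(x^2 - x - 2)/(x^4 + 4*x^2 + 4)

Solve f'(x) = 0:
  f'(x) = 2*(x - 2)*(x + 1)/(x^2 + 2)^2; the denominator is positive wherever f is defined, so f'(x) = 0 ⇔ 2*x^2 - 2*x - 4 = 0.
  Factor: 2*x^2 - 2*x - 4 = 2*(x - 2)*(x + 1) = 0.
  ⇒ x = -1, 2

f''(x) = 2*(-2*x^3 + 3*x^2 + 12*x - 2)/(x^6 + 6*x^4 + 12*x^2 + 8)
Second-derivative test at each critical point:
  f''(-1) = -2/3 < 0 → local maximum
  f''(2) = 1/6 > 0 → local minimum

Critical points: x = -1 (local maximum); x = 2 (local minimum)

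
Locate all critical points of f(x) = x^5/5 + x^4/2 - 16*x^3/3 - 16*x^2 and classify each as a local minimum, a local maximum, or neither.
f'(x) = x*(x^3 + 2*x^2 - 16*x - 32)

Solve f'(x) = 0:
  Factor: x^4 + 2*x^3 - 16*x^2 - 32*x = x*(x - 4)*(x + 2)*(x + 4) = 0.
  ⇒ x = -4, -2, 0, 4

f''(x) = 4*x^3 + 6*x^2 - 32*x - 32
Second-derivative test at each critical point:
  f''(-4) = -64 < 0 → local maximum
  f''(-2) = 24 > 0 → local minimum
  f''(0) = -32 < 0 → local maximum
  f''(4) = 192 > 0 → local minimum

Critical points: x = -4 (local maximum); x = -2 (local minimum); x = 0 (local maximum); x = 4 (local minimum)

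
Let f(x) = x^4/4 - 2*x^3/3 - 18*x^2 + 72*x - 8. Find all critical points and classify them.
f'(x) = x^3 - 2*x^2 - 36*x + 72

Solve f'(x) = 0:
  Factor: x^3 - 2*x^2 - 36*x + 72 = (x - 6)*(x - 2)*(x + 6) = 0.
  ⇒ x = -6, 2, 6

f''(x) = 3*x^2 - 4*x - 36
Second-derivative test at each critical point:
  f''(-6) = 96 > 0 → local minimum
  f''(2) = -32 < 0 → local maximum
  f''(6) = 48 > 0 → local minimum

Critical points: x = -6 (local minimum); x = 2 (local maximum); x = 6 (local minimum)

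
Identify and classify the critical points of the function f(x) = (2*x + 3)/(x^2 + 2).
f'(x) = 2*(-x^2 - 3*x + 2)/(x^4 + 4*x^2 + 4)

Solve f'(x) = 0:
  f'(x) = -2*(x^2 + 3*x - 2)/(x^2 + 2)^2; the denominator is positive wherever f is defined, so f'(x) = 0 ⇔ -2*x^2 - 6*x + 4 = 0.
  Factor: -2*x^2 - 6*x + 4 = -2*(x^2 + 3*x - 2); x^2 + 3*x - 2 = 0 has no rational roots; quadratic formula: x = (-3 ± √17)/2.
  ⇒ x = -sqrt(17)/2 - 3/2 ≈ -3.5616, -3/2 + sqrt(17)/2 ≈ 0.5616

f''(x) = 2*(4*x^2*(2*x + 3) - 3*(2*x + 1)*(x^2 + 2))/(x^2 + 2)^3
Second-derivative test at each critical point:
  f''(-3.5616) = 0.0382 > 0 → local minimum
  f''(0.5616) = -1.5382 < 0 → local maximum

Critical points: x = -sqrt(17)/2 - 3/2 ≈ -3.5616 (local minimum); x = -3/2 + sqrt(17)/2 ≈ 0.5616 (local maximum)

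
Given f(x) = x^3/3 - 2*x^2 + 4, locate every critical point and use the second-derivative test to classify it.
f'(x) = x*(x - 4)

Solve f'(x) = 0:
  Factor: x^2 - 4*x = x*(x - 4) = 0.
  ⇒ x = 0, 4

f''(x) = 2*x - 4
Second-derivative test at each critical point:
  f''(0) = -4 < 0 → local maximum
  f''(4) = 4 > 0 → local minimum

Critical points: x = 0 (local maximum); x = 4 (local minimum)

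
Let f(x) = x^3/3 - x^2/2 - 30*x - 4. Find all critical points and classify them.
f'(x) = x^2 - x - 30

Solve f'(x) = 0:
  Factor: x^2 - x - 30 = (x - 6)*(x + 5) = 0.
  ⇒ x = -5, 6

f''(x) = 2*x - 1
Second-derivative test at each critical point:
  f''(-5) = -11 < 0 → local maximum
  f''(6) = 11 > 0 → local minimum

Critical points: x = -5 (local maximum); x = 6 (local minimum)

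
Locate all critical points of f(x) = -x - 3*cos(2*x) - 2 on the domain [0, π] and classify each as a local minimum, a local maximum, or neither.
f'(x) = 6*sin(2*x) - 1

Solve f'(x) = 0 on [0, π]:
  f'(x) = 0 ⇔ sin(2*x) = 1/6, i.e. 2*x = arcsin(1/6) + 2nπ or 2*x = π − arcsin(1/6) + 2nπ; keep the solutions lying in [0, π].
  ⇒ x = asin(1/6)/2 ≈ 0.0837, -asin(1/6)/2 + pi/2 ≈ 1.4871

f''(x) = 12*cos(2*x)
Second-derivative test at each critical point:
  f''(0.0837) = 11.8322 > 0 → local minimum
  f''(1.4871) = -11.8322 < 0 → local maximum

Critical points: x = asin(1/6)/2 ≈ 0.0837 (local minimum); x = -asin(1/6)/2 + pi/2 ≈ 1.4871 (local maximum)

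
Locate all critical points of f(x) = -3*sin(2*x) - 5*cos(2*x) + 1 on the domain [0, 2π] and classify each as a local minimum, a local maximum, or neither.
f'(x) = 10*sin(2*x) - 6*cos(2*x)

Solve f'(x) = 0 on [0, 2π]:
  f'(x) = 0 ⇔ -3*cos(2*x) = -5*sin(2*x) ⇔ tan(2*x) = 3/5, i.e. 2*x = arctan(3/5) + nπ; keep the solutions lying in [0, 2π].
  ⇒ x = atan(3/5)/2 ≈ 0.2702, atan(3/5)/2 + pi/2 ≈ 1.8410, atan(3/5)/2 + pi ≈ 3.4118, atan(3/5)/2 + 3*pi/2 ≈ 4.9826

f''(x) = 12*sin(2*x) + 20*cos(2*x)
Second-derivative test at each critical point:
  f''(0.2702) = 23.3238 > 0 → local minimum
  f''(1.8410) = -23.3238 < 0 → local maximum
  f''(3.4118) = 23.3238 > 0 → local minimum
  f''(4.9826) = -23.3238 < 0 → local maximum

Critical points: x = atan(3/5)/2 ≈ 0.2702 (local minimum); x = atan(3/5)/2 + pi/2 ≈ 1.8410 (local maximum); x = atan(3/5)/2 + pi ≈ 3.4118 (local minimum); x = atan(3/5)/2 + 3*pi/2 ≈ 4.9826 (local maximum)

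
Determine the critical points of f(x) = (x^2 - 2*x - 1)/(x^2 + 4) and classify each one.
f'(x) = 2*(x^2 + 5*x - 4)/(x^4 + 8*x^2 + 16)

Solve f'(x) = 0:
  f'(x) = 2*(x^2 + 5*x - 4)/(x^2 + 4)^2; the denominator is positive wherever f is defined, so f'(x) = 0 ⇔ 2*x^2 + 10*x - 8 = 0.
  Factor: 2*x^2 + 10*x - 8 = 2*(x^2 + 5*x - 4); x^2 + 5*x - 4 = 0 has no rational roots; quadratic formula: x = (-5 ± √41)/2.
  ⇒ x = -sqrt(41)/2 - 5/2 ≈ -5.7016, -5/2 + sqrt(41)/2 ≈ 0.7016

f''(x) = 2*(-2*x^3 - 15*x^2 + 24*x + 20)/(x^6 + 12*x^4 + 48*x^2 + 64)
Second-derivative test at each critical point:
  f''(-5.7016) = -0.0096 < 0 → local maximum
  f''(0.7016) = 0.6346 > 0 → local minimum

Critical points: x = -sqrt(41)/2 - 5/2 ≈ -5.7016 (local maximum); x = -5/2 + sqrt(41)/2 ≈ 0.7016 (local minimum)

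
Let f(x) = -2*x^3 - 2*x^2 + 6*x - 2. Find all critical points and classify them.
f'(x) = -6*x^2 - 4*x + 6

Solve f'(x) = 0:
  Factor: -6*x^2 - 4*x + 6 = -2*(3*x^2 + 2*x - 3); 3*x^2 + 2*x - 3 = 0 has no rational roots; quadratic formula: x = (-2 ± √40)/6.
  ⇒ x = -sqrt(10)/3 - 1/3 ≈ -1.3874, -1/3 + sqrt(10)/3 ≈ 0.7208

f''(x) = -12*x - 4
Second-derivative test at each critical point:
  f''(-1.3874) = 12.6491 > 0 → local minimum
  f''(0.7208) = -12.6491 < 0 → local maximum

Critical points: x = -sqrt(10)/3 - 1/3 ≈ -1.3874 (local minimum); x = -1/3 + sqrt(10)/3 ≈ 0.7208 (local maximum)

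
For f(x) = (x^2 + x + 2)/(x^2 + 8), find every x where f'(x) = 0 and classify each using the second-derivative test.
f'(x) = (-x^2 + 12*x + 8)/(x^4 + 16*x^2 + 64)

Solve f'(x) = 0:
  f'(x) = -(x^2 - 12*x - 8)/(x^2 + 8)^2; the denominator is positive wherever f is defined, so f'(x) = 0 ⇔ -x^2 + 12*x + 8 = 0.
  x^2 - 12*x - 8 = 0 has no rational roots; quadratic formula: x = (12 ± √176)/2.
  ⇒ x = 6 - 2*sqrt(11) ≈ -0.6332, 6 + 2*sqrt(11) ≈ 12.6332

f''(x) = 2*(x^3 - 18*x^2 - 24*x + 48)/(x^6 + 24*x^4 + 192*x^2 + 512)
Second-derivative test at each critical point:
  f''(-0.6332) = 0.1880 > 0 → local minimum
  f''(12.6332) = -4.723e-04 < 0 → local maximum

Critical points: x = 6 - 2*sqrt(11) ≈ -0.6332 (local minimum); x = 6 + 2*sqrt(11) ≈ 12.6332 (local maximum)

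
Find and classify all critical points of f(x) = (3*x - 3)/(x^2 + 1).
f'(x) = 3*(x^2 - 2*x*(x - 1) + 1)/(x^2 + 1)^2

Solve f'(x) = 0:
  f'(x) = -3*(x^2 - 2*x - 1)/(x^2 + 1)^2; the denominator is positive wherever f is defined, so f'(x) = 0 ⇔ -3*x^2 + 6*x + 3 = 0.
  Factor: -3*x^2 + 6*x + 3 = -3*(x^2 - 2*x - 1); x^2 - 2*x - 1 = 0 has no rational roots; quadratic formula: x = (2 ± √8)/2.
  ⇒ x = 1 - sqrt(2) ≈ -0.4142, 1 + sqrt(2) ≈ 2.4142

f''(x) = 6*(4*x^2*(x - 1) + (1 - 3*x)*(x^2 + 1))/(x^2 + 1)^3
Second-derivative test at each critical point:
  f''(-0.4142) = 6.1820 > 0 → local minimum
  f''(2.4142) = -0.1820 < 0 → local maximum

Critical points: x = 1 - sqrt(2) ≈ -0.4142 (local minimum); x = 1 + sqrt(2) ≈ 2.4142 (local maximum)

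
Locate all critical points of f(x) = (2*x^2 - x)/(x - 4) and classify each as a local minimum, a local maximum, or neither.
f'(x) = 2*(x^2 - 8*x + 2)/(x^2 - 8*x + 16)

Solve f'(x) = 0:
  f'(x) = 2*(x^2 - 8*x + 2)/(x - 4)^2; the denominator is positive wherever f is defined, so f'(x) = 0 ⇔ 2*x^2 - 16*x + 4 = 0.
  Factor: 2*x^2 - 16*x + 4 = 2*(x^2 - 8*x + 2); x^2 - 8*x + 2 = 0 has no rational roots; quadratic formula: x = (8 ± √56)/2.
  ⇒ x = 4 - sqrt(14) ≈ 0.2583, sqrt(14) + 4 ≈ 7.7417

f''(x) = 56/(x^3 - 12*x^2 + 48*x - 64)
Second-derivative test at each critical point:
  f''(0.2583) = -1.0690 < 0 → local maximum
  f''(7.7417) = 1.0690 > 0 → local minimum

Critical points: x = 4 - sqrt(14) ≈ 0.2583 (local maximum); x = sqrt(14) + 4 ≈ 7.7417 (local minimum)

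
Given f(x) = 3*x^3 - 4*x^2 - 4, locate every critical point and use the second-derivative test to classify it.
f'(x) = x*(9*x - 8)

Solve f'(x) = 0:
  Factor: 9*x^2 - 8*x = x*(9*x - 8) = 0.
  ⇒ x = 0, 8/9

f''(x) = 18*x - 8
Second-derivative test at each critical point:
  f''(0) = -8 < 0 → local maximum
  f''(8/9) = 8 > 0 → local minimum

Critical points: x = 0 (local maximum); x = 8/9 (local minimum)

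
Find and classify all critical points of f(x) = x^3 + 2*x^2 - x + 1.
f'(x) = 3*x^2 + 4*x - 1

Solve f'(x) = 0:
  3*x^2 + 4*x - 1 = 0 has no rational roots; quadratic formula: x = (-4 ± √28)/6.
  ⇒ x = -sqrt(7)/3 - 2/3 ≈ -1.5486, -2/3 + sqrt(7)/3 ≈ 0.2153

f''(x) = 6*x + 4
Second-derivative test at each critical point:
  f''(-1.5486) = -5.2915 < 0 → local maximum
  f''(0.2153) = 5.2915 > 0 → local minimum

Critical points: x = -sqrt(7)/3 - 2/3 ≈ -1.5486 (local maximum); x = -2/3 + sqrt(7)/3 ≈ 0.2153 (local minimum)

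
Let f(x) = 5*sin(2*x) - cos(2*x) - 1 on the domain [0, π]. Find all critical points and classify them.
f'(x) = 2*sin(2*x) + 10*cos(2*x)

Solve f'(x) = 0 on [0, π]:
  f'(x) = 0 ⇔ 5*cos(2*x) = -sin(2*x) ⇔ tan(2*x) = -5, i.e. 2*x = arctan(-5) + nπ; keep the solutions lying in [0, π].
  ⇒ x = -atan(5)/2 + pi/2 ≈ 0.8841, pi - atan(5)/2 ≈ 2.4549

f''(x) = -20*sin(2*x) + 4*cos(2*x)
Second-derivative test at each critical point:
  f''(0.8841) = -20.3961 < 0 → local maximum
  f''(2.4549) = 20.3961 > 0 → local minimum

Critical points: x = -atan(5)/2 + pi/2 ≈ 0.8841 (local maximum); x = pi - atan(5)/2 ≈ 2.4549 (local minimum)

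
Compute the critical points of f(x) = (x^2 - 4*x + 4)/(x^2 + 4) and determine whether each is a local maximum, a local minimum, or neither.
f'(x) = 4*(x^2 - 4)/(x^4 + 8*x^2 + 16)

Solve f'(x) = 0:
  f'(x) = 4*(x - 2)*(x + 2)/(x^2 + 4)^2; the denominator is positive wherever f is defined, so f'(x) = 0 ⇔ 4*x^2 - 16 = 0.
  Factor: 4*x^2 - 16 = 4*(x - 2)*(x + 2) = 0.
  ⇒ x = -2, 2

f''(x) = 8*x*(12 - x^2)/(x^6 + 12*x^4 + 48*x^2 + 64)
Second-derivative test at each critical point:
  f''(-2) = -1/4 < 0 → local maximum
  f''(2) = 1/4 > 0 → local minimum

Critical points: x = -2 (local maximum); x = 2 (local minimum)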